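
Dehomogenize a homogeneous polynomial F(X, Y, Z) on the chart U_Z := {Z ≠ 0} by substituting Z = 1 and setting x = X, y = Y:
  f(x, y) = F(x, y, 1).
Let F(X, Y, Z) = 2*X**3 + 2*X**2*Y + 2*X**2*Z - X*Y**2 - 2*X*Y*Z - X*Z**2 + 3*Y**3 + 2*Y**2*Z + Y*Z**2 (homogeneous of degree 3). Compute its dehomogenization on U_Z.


f(x, y) = 2*x**3 + 2*x**2*y + 2*x**2 - x*y**2 - 2*x*y - x + 3*y**3 + 2*y**2 + y

On U_Z we set Z = 1. Each monomial c·X^i·Y^j·Z^k in F becomes c·x^i·y^j·1^k = c·x^i·y^j.
Substituting Z = 1: F(X, Y, 1) = 2*x**3 + 2*x**2*y + 2*x**2 - x*y**2 - 2*x*y - x + 3*y**3 + 2*y**2 + y.
Note: deg(f) ≤ deg(F) = 3; strict inequality happens when F is divisible by Z (lost terms).


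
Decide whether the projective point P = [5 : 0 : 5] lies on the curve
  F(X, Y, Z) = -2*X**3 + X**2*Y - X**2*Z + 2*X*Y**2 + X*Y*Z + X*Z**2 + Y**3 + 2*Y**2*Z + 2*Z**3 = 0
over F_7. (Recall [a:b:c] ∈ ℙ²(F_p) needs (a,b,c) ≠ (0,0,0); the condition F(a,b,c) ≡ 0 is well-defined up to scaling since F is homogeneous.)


F(5,0,5) ≡ 0 (mod 7); P is on the curve.

Evaluate F(5, 0, 5) term-by-term (mod 7).
  -2*X**3 ↦ -2·125·1·1 = -250
  X**2*Y ↦ 1·25·0·1 = 0
  -X**2*Z ↦ -1·25·1·5 = -125
  2*X*Y**2 ↦ 2·5·0·1 = 0
  X*Y*Z ↦ 1·5·0·5 = 0
  X*Z**2 ↦ 1·5·1·25 = 125
  Y**3 ↦ 1·1·0·1 = 0
  2*Y**2*Z ↦ 2·1·0·5 = 0
  2*Z**3 ↦ 2·1·1·125 = 250
Sum: F(5, 0, 5) = (-250) + (0) + (-125) + (0) + (0) + (125) + (0) + (0) + (250) = 0.
Reducing mod 7: 0 ≡ 0 (mod 7).
Since F(a, b, c) ≡ 0 (mod 7), P lies on the curve.


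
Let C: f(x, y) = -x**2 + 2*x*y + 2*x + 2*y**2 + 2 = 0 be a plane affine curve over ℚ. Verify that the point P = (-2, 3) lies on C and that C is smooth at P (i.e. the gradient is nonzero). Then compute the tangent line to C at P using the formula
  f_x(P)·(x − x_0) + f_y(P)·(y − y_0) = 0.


Tangent line at P: 12*x + 8*y = 0.

Step 1: f(-2, 3) = 0, so P lies on C.
Step 2: partial derivatives
  f_x(x, y) = -2*x + 2*y + 2, f_y(x, y) = 2*x + 4*y.
  f_x(P) = 12, f_y(P) = 8 (gradient nonzero, so P is smooth).
Step 3: tangent line at P: 12·(x − -2) + 8·(y − 3) = 0.
Expanding: 12*x + 8*y = 0.


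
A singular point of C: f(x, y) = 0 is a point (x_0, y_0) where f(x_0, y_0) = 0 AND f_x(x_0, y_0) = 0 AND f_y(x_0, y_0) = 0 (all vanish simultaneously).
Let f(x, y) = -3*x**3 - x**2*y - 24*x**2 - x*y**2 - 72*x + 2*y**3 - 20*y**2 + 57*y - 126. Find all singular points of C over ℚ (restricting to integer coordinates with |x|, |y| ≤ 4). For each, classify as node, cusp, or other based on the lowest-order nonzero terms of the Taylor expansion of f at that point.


Singular points: {(-3, 3)}; classification: cusp.

Compute partial derivatives:
  f_x = -9*x**2 - 2*x*y - 48*x - y**2 - 72.
  f_y = -x**2 - 2*x*y + 6*y**2 - 40*y + 57.
Scan x_0 ∈ {−4, ..., 4}. For each x_0, f_y(x_0, y) is a polynomial in y; find its integer roots y ∈ {−4, ..., 4}, then test f_x and f at those candidates.
  x = -4: f_y(-4, y) = 6*y**2 - 32*y + 41; no integer root y with |y| ≤ 4.
  x = -3: f_y(-3, y) = 6*y**2 - 34*y + 48; vanishes at y ∈ {3}. (-3, 3): f_x = 0, f = 0 — SINGULAR.
  x = -2: f_y(-2, y) = 6*y**2 - 36*y + 53; no integer root y with |y| ≤ 4.
  x = -1: f_y(-1, y) = 6*y**2 - 38*y + 56; vanishes at y ∈ {4}. (-1, 4): f_x = -41 ≠ 0.
  x = 0: f_y(0, y) = 6*y**2 - 40*y + 57; no integer root y with |y| ≤ 4.
  x = 1: f_y(1, y) = 6*y**2 - 42*y + 56; no integer root y with |y| ≤ 4.
  x = 2: f_y(2, y) = 6*y**2 - 44*y + 53; no integer root y with |y| ≤ 4.
  x = 3: f_y(3, y) = 6*y**2 - 46*y + 48; no integer root y with |y| ≤ 4.
  x = 4: f_y(4, y) = 6*y**2 - 48*y + 41; no integer root y with |y| ≤ 4.
Only singular point on the grid: (-3, 3).
Classify: substitute x = -3 + u, y = 3 + v and expand: f = -3*u**3 - u**2*v - u*v**2 + 2*v**3 + v**2.
No constant or linear terms (consistent with a singular point). Quadratic part: v**2. Cubic part: -3*u**3 - u**2*v - u*v**2 + 2*v**3.
The quadratic part v**2 is a perfect square, so there is a single (double) tangent line v = 0, i.e. y = 3. Restricting the cubic part to that line (v = 0) leaves -3*u**3 ≠ 0, so f is not divisible by v and the branch is v² ≈ 3*u**3 to lowest order — this is a cusp.
Classification: cusp.


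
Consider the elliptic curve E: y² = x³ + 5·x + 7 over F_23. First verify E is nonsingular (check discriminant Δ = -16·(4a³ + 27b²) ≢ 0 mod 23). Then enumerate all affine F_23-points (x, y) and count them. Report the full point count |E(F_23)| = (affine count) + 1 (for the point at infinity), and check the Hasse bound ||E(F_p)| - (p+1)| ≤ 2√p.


Affine points = {(1, 6), (1, 17), (2, 5), (2, 18), (3, 7), (3, 16), (6, 0), (11, 6), (11, 17), (12, 1), (12, 22), (18, 8), (18, 15), (21, 9), (21, 14), (22, 1), (22, 22)}; affine count = 17; |E(F_23)| = 18.

Discriminant check: Δ ∝ 4a³ + 27b² = 4·5³ + 27·7² = 4·125 + 27·49 ≡ 6 (mod 23). Nonzero ⇒ E is nonsingular.
For each x ∈ F_23, compute rhs = x³ + 5·x + 7 mod 23, then count y ∈ F_23 with y² ≡ rhs.
  x = 0: rhs = 7, matching y values: none (0 points).
  x = 1: rhs = 13, matching y values: 6, 17 (2 points).
  x = 2: rhs = 2, matching y values: 5, 18 (2 points).
  x = 3: rhs = 3, matching y values: 7, 16 (2 points).
  x = 4: rhs = 22, matching y values: none (0 points).
  x = 5: rhs = 19, matching y values: none (0 points).
  x = 6: rhs = 0, matching y values: 0 (1 points).
  x = 7: rhs = 17, matching y values: none (0 points).
  x = 8: rhs = 7, matching y values: none (0 points).
  x = 9: rhs = 22, matching y values: none (0 points).
  x = 10: rhs = 22, matching y values: none (0 points).
  x = 11: rhs = 13, matching y values: 6, 17 (2 points).
  x = 12: rhs = 1, matching y values: 1, 22 (2 points).
  x = 13: rhs = 15, matching y values: none (0 points).
  x = 14: rhs = 15, matching y values: none (0 points).
  x = 15: rhs = 7, matching y values: none (0 points).
  x = 16: rhs = 20, matching y values: none (0 points).
  x = 17: rhs = 14, matching y values: none (0 points).
  x = 18: rhs = 18, matching y values: 8, 15 (2 points).
  x = 19: rhs = 15, matching y values: none (0 points).
  x = 20: rhs = 11, matching y values: none (0 points).
  x = 21: rhs = 12, matching y values: 9, 14 (2 points).
  x = 22: rhs = 1, matching y values: 1, 22 (2 points).
Total affine count: 17.
Full point count |E(F_23)| = 17 + 1 = 18.
Hasse bound: |18 − (23+1)| = |-6| = 6 ≤ 2√23 ≈ 9.5917 ✓.


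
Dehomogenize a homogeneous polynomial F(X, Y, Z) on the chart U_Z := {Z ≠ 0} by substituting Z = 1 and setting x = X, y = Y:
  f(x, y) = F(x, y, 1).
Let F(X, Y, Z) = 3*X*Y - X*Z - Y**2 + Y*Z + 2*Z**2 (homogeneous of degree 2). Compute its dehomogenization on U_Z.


f(x, y) = 3*x*y - x - y**2 + y + 2

On U_Z we set Z = 1. Each monomial c·X^i·Y^j·Z^k in F becomes c·x^i·y^j·1^k = c·x^i·y^j.
Substituting Z = 1: F(X, Y, 1) = 3*x*y - x - y**2 + y + 2.
Note: deg(f) ≤ deg(F) = 2; strict inequality happens when F is divisible by Z (lost terms).


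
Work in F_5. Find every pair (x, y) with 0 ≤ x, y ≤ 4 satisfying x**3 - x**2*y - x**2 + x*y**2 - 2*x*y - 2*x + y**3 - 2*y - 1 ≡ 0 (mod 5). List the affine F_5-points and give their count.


Affine F_5-points: {(0, 3), (0, 4), (2, 2), (2, 4), (3, 4)}; count = 5.

For each of the 25 pairs (x, y) ∈ F_5², evaluate f(x, y) mod 5. Record the zeros.
  x = 0: [0↦4, 1↦3, 2↦3, 3↦0, 4↦0]  zeros at y ∈ {3, 4}
  x = 1: [0↦2, 1↦4, 2↦4, 3↦3, 4↦2]  zeros at y ∈ ∅
  x = 2: [0↦4, 1↦2, 2↦0, 3↦4, 4↦0]  zeros at y ∈ {2, 4}
  x = 3: [0↦1, 1↦3, 2↦2, 3↦4, 4↦0]  zeros at y ∈ {4}
  x = 4: [0↦4, 1↦3, 2↦1, 3↦4, 4↦3]  zeros at y ∈ ∅
Collecting zeros: affine points = {(0, 3), (0, 4), (2, 2), (2, 4), (3, 4)}.
Total count |C(F_5)_aff| = 5.


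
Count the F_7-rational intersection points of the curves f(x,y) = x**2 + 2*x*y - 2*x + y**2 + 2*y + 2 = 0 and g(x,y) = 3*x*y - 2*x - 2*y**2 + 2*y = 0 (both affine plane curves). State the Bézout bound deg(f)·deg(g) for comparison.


Common zeros: ∅; count = 0; Bézout bound = 4.

deg(f) = 2, deg(g) = 2, so Bézout bound = 4.
Scan x ∈ F_7. For each x, list the y ∈ F_7 with f(x, y) ≡ 0 and those with g(x, y) ≡ 0 (mod 7); the common zeros in that column are the intersection.
  x = 0: f ≡ 0 at y ∈ ∅; g ≡ 0 at y ∈ {0, 1}; common: ∅.
  x = 1: f ≡ 0 at y ∈ ∅; g ≡ 0 at y ∈ {2, 4}; common: ∅.
  x = 2: f ≡ 0 at y ∈ {4}; g ≡ 0 at y ∈ {5, 6}; common: ∅.
  x = 3: f ≡ 0 at y ∈ {1, 5}; g ≡ 0 at y ∈ ∅; common: ∅.
  x = 4: f ≡ 0 at y ∈ {1, 3}; g ≡ 0 at y ∈ ∅; common: ∅.
  x = 5: f ≡ 0 at y ∈ ∅; g ≡ 0 at y ∈ ∅; common: ∅.
  x = 6: f ≡ 0 at y ∈ {3, 4}; g ≡ 0 at y ∈ ∅; common: ∅.
Collecting: common zeros = ∅, so the count is 0.
Comparison with the Bézout bound: 0 ≤ 4 = deg(f)·deg(g), as expected for curves with no common component (the affine F_7-count falls short of the bound because intersections may lie at infinity, over extension fields, or carry multiplicity).


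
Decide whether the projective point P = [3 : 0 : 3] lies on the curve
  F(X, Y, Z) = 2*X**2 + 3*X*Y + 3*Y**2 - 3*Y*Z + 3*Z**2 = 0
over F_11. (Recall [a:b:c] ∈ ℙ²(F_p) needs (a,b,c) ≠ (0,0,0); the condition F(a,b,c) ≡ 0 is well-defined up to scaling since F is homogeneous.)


F(3,0,3) ≡ 1 (mod 11); P is NOT on the curve.

Evaluate F(3, 0, 3) term-by-term (mod 11).
  2*X**2 ↦ 2·9·1·1 = 18
  3*X*Y ↦ 3·3·0·1 = 0
  3*Y**2 ↦ 3·1·0·1 = 0
  -3*Y*Z ↦ -3·1·0·3 = 0
  3*Z**2 ↦ 3·1·1·9 = 27
Sum: F(3, 0, 3) = (18) + (0) + (0) + (0) + (27) = 45.
Reducing mod 11: 45 ≡ 1 (mod 11).
Since F(a, b, c) ≡ 1 ≠ 0 (mod 11), P does NOT lie on the curve.


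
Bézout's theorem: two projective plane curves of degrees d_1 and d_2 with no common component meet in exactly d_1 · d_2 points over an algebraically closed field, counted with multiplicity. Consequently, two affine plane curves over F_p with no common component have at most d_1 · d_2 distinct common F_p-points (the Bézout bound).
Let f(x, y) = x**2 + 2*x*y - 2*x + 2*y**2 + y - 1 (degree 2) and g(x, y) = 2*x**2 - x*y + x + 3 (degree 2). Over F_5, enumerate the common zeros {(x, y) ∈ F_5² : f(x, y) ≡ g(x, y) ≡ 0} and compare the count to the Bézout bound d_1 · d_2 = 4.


Common zeros: ∅; count = 0; Bézout bound = 4.

deg(f) = 2, deg(g) = 2, so Bézout bound = 4.
Scan x ∈ F_5. For each x, list the y ∈ F_5 with f(x, y) ≡ 0 and those with g(x, y) ≡ 0 (mod 5); the common zeros in that column are the intersection.
  x = 0: f ≡ 0 at y ∈ {3, 4}; g ≡ 0 at y ∈ ∅; common: ∅.
  x = 1: f ≡ 0 at y ∈ {3}; g ≡ 0 at y ∈ {1}; common: ∅.
  x = 2: f ≡ 0 at y ∈ ∅; g ≡ 0 at y ∈ {4}; common: ∅.
  x = 3: f ≡ 0 at y ∈ ∅; g ≡ 0 at y ∈ {3}; common: ∅.
  x = 4: f ≡ 0 at y ∈ {4}; g ≡ 0 at y ∈ {1}; common: ∅.
Collecting: common zeros = ∅, so the count is 0.
Comparison with the Bézout bound: 0 ≤ 4 = deg(f)·deg(g), as expected for curves with no common component (the affine F_5-count falls short of the bound because intersections may lie at infinity, over extension fields, or carry multiplicity).


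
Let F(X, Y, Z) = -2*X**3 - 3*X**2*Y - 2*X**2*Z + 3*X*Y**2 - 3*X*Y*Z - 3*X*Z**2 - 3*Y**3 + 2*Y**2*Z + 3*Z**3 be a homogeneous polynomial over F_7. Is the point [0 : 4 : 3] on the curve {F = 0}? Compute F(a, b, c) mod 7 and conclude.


F(0,4,3) ≡ 6 (mod 7); P is NOT on the curve.

Evaluate F(0, 4, 3) term-by-term (mod 7).
  -2*X**3 ↦ -2·0·1·1 = 0
  -3*X**2*Y ↦ -3·0·4·1 = 0
  -2*X**2*Z ↦ -2·0·1·3 = 0
  3*X*Y**2 ↦ 3·0·16·1 = 0
  -3*X*Y*Z ↦ -3·0·4·3 = 0
  -3*X*Z**2 ↦ -3·0·1·9 = 0
  -3*Y**3 ↦ -3·1·64·1 = -192
  2*Y**2*Z ↦ 2·1·16·3 = 96
  3*Z**3 ↦ 3·1·1·27 = 81
Sum: F(0, 4, 3) = (0) + (0) + (0) + (0) + (0) + (0) + (-192) + (96) + (81) = -15.
Reducing mod 7: -15 ≡ 6 (mod 7).
Since F(a, b, c) ≡ 6 ≠ 0 (mod 7), P does NOT lie on the curve.


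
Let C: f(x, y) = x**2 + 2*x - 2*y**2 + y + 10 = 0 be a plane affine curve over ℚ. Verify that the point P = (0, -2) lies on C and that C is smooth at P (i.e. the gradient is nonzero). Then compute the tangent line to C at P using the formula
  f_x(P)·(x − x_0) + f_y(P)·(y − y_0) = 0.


Tangent line at P: 2*x + 9*y + 18 = 0.

Step 1: f(0, -2) = 0, so P lies on C.
Step 2: partial derivatives
  f_x(x, y) = 2*x + 2, f_y(x, y) = 1 - 4*y.
  f_x(P) = 2, f_y(P) = 9 (gradient nonzero, so P is smooth).
Step 3: tangent line at P: 2·(x − 0) + 9·(y − -2) = 0.
Expanding: 2*x + 9*y + 18 = 0.


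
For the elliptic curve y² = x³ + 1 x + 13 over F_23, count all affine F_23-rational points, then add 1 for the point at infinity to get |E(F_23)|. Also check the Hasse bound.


Affine points = {(0, 6), (0, 17), (2, 0), (4, 9), (4, 14), (7, 8), (7, 15), (8, 2), (8, 21), (16, 10), (16, 13), (20, 11), (20, 12), (21, 7), (21, 16)}; affine count = 15; |E(F_23)| = 16.

Discriminant check: Δ ∝ 4a³ + 27b² = 4·1³ + 27·13² = 4·1 + 27·169 ≡ 13 (mod 23). Nonzero ⇒ E is nonsingular.
For each x ∈ F_23, compute rhs = x³ + 1·x + 13 mod 23, then count y ∈ F_23 with y² ≡ rhs.
  x = 0: rhs = 13, matching y values: 6, 17 (2 points).
  x = 1: rhs = 15, matching y values: none (0 points).
  x = 2: rhs = 0, matching y values: 0 (1 points).
  x = 3: rhs = 20, matching y values: none (0 points).
  x = 4: rhs = 12, matching y values: 9, 14 (2 points).
  x = 5: rhs = 5, matching y values: none (0 points).
  x = 6: rhs = 5, matching y values: none (0 points).
  x = 7: rhs = 18, matching y values: 8, 15 (2 points).
  x = 8: rhs = 4, matching y values: 2, 21 (2 points).
  x = 9: rhs = 15, matching y values: none (0 points).
  x = 10: rhs = 11, matching y values: none (0 points).
  x = 11: rhs = 21, matching y values: none (0 points).
  x = 12: rhs = 5, matching y values: none (0 points).
  x = 13: rhs = 15, matching y values: none (0 points).
  x = 14: rhs = 11, matching y values: none (0 points).
  x = 15: rhs = 22, matching y values: none (0 points).
  x = 16: rhs = 8, matching y values: 10, 13 (2 points).
  x = 17: rhs = 21, matching y values: none (0 points).
  x = 18: rhs = 21, matching y values: none (0 points).
  x = 19: rhs = 14, matching y values: none (0 points).
  x = 20: rhs = 6, matching y values: 11, 12 (2 points).
  x = 21: rhs = 3, matching y values: 7, 16 (2 points).
  x = 22: rhs = 11, matching y values: none (0 points).
Total affine count: 15.
Full point count |E(F_23)| = 15 + 1 = 16.
Hasse bound: |16 − (23+1)| = |-8| = 8 ≤ 2√23 ≈ 9.5917 ✓.


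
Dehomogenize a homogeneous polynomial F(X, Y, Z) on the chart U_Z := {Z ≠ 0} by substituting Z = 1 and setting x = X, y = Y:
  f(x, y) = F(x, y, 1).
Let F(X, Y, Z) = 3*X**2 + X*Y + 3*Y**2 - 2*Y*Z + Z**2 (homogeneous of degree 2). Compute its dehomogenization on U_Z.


f(x, y) = 3*x**2 + x*y + 3*y**2 - 2*y + 1

On U_Z we set Z = 1. Each monomial c·X^i·Y^j·Z^k in F becomes c·x^i·y^j·1^k = c·x^i·y^j.
Substituting Z = 1: F(X, Y, 1) = 3*x**2 + x*y + 3*y**2 - 2*y + 1.
Note: deg(f) ≤ deg(F) = 2; strict inequality happens when F is divisible by Z (lost terms).


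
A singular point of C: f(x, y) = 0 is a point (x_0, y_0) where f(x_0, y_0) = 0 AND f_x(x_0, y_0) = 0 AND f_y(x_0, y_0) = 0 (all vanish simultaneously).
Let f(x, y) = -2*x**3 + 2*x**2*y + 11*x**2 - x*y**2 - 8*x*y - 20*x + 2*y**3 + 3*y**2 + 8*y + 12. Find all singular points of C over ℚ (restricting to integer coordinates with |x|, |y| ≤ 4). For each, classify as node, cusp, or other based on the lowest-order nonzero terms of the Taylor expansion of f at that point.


Singular points: {(2, 0)}; classification: node.

Compute partial derivatives:
  f_x = -6*x**2 + 4*x*y + 22*x - y**2 - 8*y - 20.
  f_y = 2*x**2 - 2*x*y - 8*x + 6*y**2 + 6*y + 8.
Scan x_0 ∈ {−4, ..., 4}. For each x_0, f_y(x_0, y) is a polynomial in y; find its integer roots y ∈ {−4, ..., 4}, then test f_x and f at those candidates.
  x = -4: f_y(-4, y) = 6*y**2 + 14*y + 72; no integer root y with |y| ≤ 4.
  x = -3: f_y(-3, y) = 6*y**2 + 12*y + 50; no integer root y with |y| ≤ 4.
  x = -2: f_y(-2, y) = 6*y**2 + 10*y + 32; no integer root y with |y| ≤ 4.
  x = -1: f_y(-1, y) = 6*y**2 + 8*y + 18; no integer root y with |y| ≤ 4.
  x = 0: f_y(0, y) = 6*y**2 + 6*y + 8; no integer root y with |y| ≤ 4.
  x = 1: f_y(1, y) = 6*y**2 + 4*y + 2; no integer root y with |y| ≤ 4.
  x = 2: f_y(2, y) = 6*y**2 + 2*y; vanishes at y ∈ {0}. (2, 0): f_x = 0, f = 0 — SINGULAR.
  x = 3: f_y(3, y) = 6*y**2 + 2; no integer root y with |y| ≤ 4.
  x = 4: f_y(4, y) = 6*y**2 - 2*y + 8; no integer root y with |y| ≤ 4.
Only singular point on the grid: (2, 0).
Classify: substitute x = 2 + u, y = 0 + v and expand: f = -2*u**3 + 2*u**2*v - u**2 - u*v**2 + 2*v**3 + v**2.
No constant or linear terms (consistent with a singular point). Quadratic part: -u**2 + v**2. Cubic part: -2*u**3 + 2*u**2*v - u*v**2 + 2*v**3.
The quadratic part v**2 - u**2 = (v − u)(v + u) splits into two distinct linear factors, so there are two distinct tangent lines y − 0 = ±(x − 2) — this is a node (ordinary double point).
Classification: node.


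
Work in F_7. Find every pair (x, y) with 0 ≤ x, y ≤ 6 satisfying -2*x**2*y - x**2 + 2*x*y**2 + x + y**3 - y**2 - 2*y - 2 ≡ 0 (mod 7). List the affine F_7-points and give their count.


Affine F_7-points: {(3, 4), (4, 0), (5, 3)}; count = 3.

For each of the 49 pairs (x, y) ∈ F_7², evaluate f(x, y) mod 7. Record the zeros.
  x = 0: [0↦5, 1↦3, 2↦5, 3↦3, 4↦3, 5↦4, 6↦5]  zeros at y ∈ ∅
  x = 1: [0↦5, 1↦3, 2↦2, 3↦1, 4↦6, 5↦2, 6↦2]  zeros at y ∈ ∅
  x = 2: [0↦3, 1↦4, 2↦3, 3↦6, 4↦5, 5↦6, 6↦1]  zeros at y ∈ ∅
  x = 3: [0↦6, 1↦6, 2↦1, 3↦4, 4↦0, 5↦2, 6↦2]  zeros at y ∈ {4}
  x = 4: [0↦0, 1↦2, 2↦3, 3↦2, 4↦5, 5↦4, 6↦5]  zeros at y ∈ {0}
  x = 5: [0↦6, 1↦6, 2↦2, 3↦0, 4↦6, 5↦5, 6↦3]  zeros at y ∈ {3}
  x = 6: [0↦3, 1↦4, 2↦5, 3↦5, 4↦3, 5↦5, 6↦3]  zeros at y ∈ ∅
Collecting zeros: affine points = {(3, 4), (4, 0), (5, 3)}.
Total count |C(F_7)_aff| = 3.


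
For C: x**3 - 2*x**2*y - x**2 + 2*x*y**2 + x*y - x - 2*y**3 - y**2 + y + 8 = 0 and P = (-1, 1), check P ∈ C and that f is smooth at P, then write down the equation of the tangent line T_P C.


Tangent line at P: 11*x - 14*y + 25 = 0.

Step 1: f(-1, 1) = 0, so P lies on C.
Step 2: partial derivatives
  f_x(x, y) = 3*x**2 - 4*x*y - 2*x + 2*y**2 + y - 1, f_y(x, y) = -2*x**2 + 4*x*y + x - 6*y**2 - 2*y + 1.
  f_x(P) = 11, f_y(P) = -14 (gradient nonzero, so P is smooth).
Step 3: tangent line at P: 11·(x − -1) + -14·(y − 1) = 0.
Expanding: 11*x - 14*y + 25 = 0.


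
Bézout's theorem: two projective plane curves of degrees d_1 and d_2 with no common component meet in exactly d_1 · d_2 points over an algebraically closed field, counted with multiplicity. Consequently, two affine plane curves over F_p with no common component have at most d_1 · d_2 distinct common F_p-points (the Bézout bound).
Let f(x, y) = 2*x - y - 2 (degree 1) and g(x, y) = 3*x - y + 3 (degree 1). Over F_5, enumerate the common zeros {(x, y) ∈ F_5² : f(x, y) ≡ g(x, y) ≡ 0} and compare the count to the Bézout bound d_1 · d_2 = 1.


Common zeros: {(0, 3)}; count = 1; Bézout bound = 1.

deg(f) = 1, deg(g) = 1, so Bézout bound = 1.
Scan x ∈ F_5. For each x, list the y ∈ F_5 with f(x, y) ≡ 0 and those with g(x, y) ≡ 0 (mod 5); the common zeros in that column are the intersection.
  x = 0: f ≡ 0 at y ∈ {3}; g ≡ 0 at y ∈ {3}; common: {3}.
  x = 1: f ≡ 0 at y ∈ {0}; g ≡ 0 at y ∈ {1}; common: ∅.
  x = 2: f ≡ 0 at y ∈ {2}; g ≡ 0 at y ∈ {4}; common: ∅.
  x = 3: f ≡ 0 at y ∈ {4}; g ≡ 0 at y ∈ {2}; common: ∅.
  x = 4: f ≡ 0 at y ∈ {1}; g ≡ 0 at y ∈ {0}; common: ∅.
Collecting: common zeros = {(0, 3)}, so the count is 1.
Comparison with the Bézout bound: 1 ≤ 1 = deg(f)·deg(g), as expected for curves with no common component (the bound is attained).


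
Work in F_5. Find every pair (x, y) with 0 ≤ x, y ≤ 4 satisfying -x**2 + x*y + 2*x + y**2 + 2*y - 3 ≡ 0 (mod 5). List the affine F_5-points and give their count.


Affine F_5-points: {(0, 1), (0, 2), (3, 1), (3, 4), (4, 2)}; count = 5.

For each of the 25 pairs (x, y) ∈ F_5², evaluate f(x, y) mod 5. Record the zeros.
  x = 0: [0↦2, 1↦0, 2↦0, 3↦2, 4↦1]  zeros at y ∈ {1, 2}
  x = 1: [0↦3, 1↦2, 2↦3, 3↦1, 4↦1]  zeros at y ∈ ∅
  x = 2: [0↦2, 1↦2, 2↦4, 3↦3, 4↦4]  zeros at y ∈ ∅
  x = 3: [0↦4, 1↦0, 2↦3, 3↦3, 4↦0]  zeros at y ∈ {1, 4}
  x = 4: [0↦4, 1↦1, 2↦0, 3↦1, 4↦4]  zeros at y ∈ {2}
Collecting zeros: affine points = {(0, 1), (0, 2), (3, 1), (3, 4), (4, 2)}.
Total count |C(F_5)_aff| = 5.


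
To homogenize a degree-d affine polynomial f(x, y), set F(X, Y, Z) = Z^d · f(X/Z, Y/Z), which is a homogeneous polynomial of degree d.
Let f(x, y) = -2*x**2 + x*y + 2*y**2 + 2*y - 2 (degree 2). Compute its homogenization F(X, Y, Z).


F(X, Y, Z) = -2*X**2 + X*Y + 2*Y**2 + 2*Y*Z - 2*Z**2

deg(f) = 2.
Substitute x = X/Z, y = Y/Z into f, then multiply by Z^2.
  monomial -2·x^2·y^0 ↦ -2·X^2·Y^0·Z^0.
  monomial 1·x^1·y^1 ↦ 1·X^1·Y^1·Z^0.
  monomial 2·x^0·y^2 ↦ 2·X^0·Y^2·Z^0.
  monomial 2·x^0·y^1 ↦ 2·X^0·Y^1·Z^1.
  monomial -2·x^0·y^0 ↦ -2·X^0·Y^0·Z^2.
Collecting: F(X, Y, Z) = -2*X**2 + X*Y + 2*Y**2 + 2*Y*Z - 2*Z**2.


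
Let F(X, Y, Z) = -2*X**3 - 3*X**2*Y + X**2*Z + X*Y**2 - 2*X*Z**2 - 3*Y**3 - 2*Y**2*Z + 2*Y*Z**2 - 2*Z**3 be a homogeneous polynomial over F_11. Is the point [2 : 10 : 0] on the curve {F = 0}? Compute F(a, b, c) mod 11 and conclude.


F(2,10,0) ≡ 1 (mod 11); P is NOT on the curve.

Evaluate F(2, 10, 0) term-by-term (mod 11).
  -2*X**3 ↦ -2·8·1·1 = -16
  -3*X**2*Y ↦ -3·4·10·1 = -120
  X**2*Z ↦ 1·4·1·0 = 0
  X*Y**2 ↦ 1·2·100·1 = 200
  -2*X*Z**2 ↦ -2·2·1·0 = 0
  -3*Y**3 ↦ -3·1·1000·1 = -3000
  -2*Y**2*Z ↦ -2·1·100·0 = 0
  2*Y*Z**2 ↦ 2·1·10·0 = 0
  -2*Z**3 ↦ -2·1·1·0 = 0
Sum: F(2, 10, 0) = (-16) + (-120) + (0) + (200) + (0) + (-3000) + (0) + (0) + (0) = -2936.
Reducing mod 11: -2936 ≡ 1 (mod 11).
Since F(a, b, c) ≡ 1 ≠ 0 (mod 11), P does NOT lie on the curve.


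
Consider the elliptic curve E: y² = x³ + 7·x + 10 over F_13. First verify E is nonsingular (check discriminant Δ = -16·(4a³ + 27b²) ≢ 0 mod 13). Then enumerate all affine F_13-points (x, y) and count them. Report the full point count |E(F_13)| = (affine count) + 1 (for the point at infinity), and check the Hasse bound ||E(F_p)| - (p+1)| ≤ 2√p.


Affine points = {(0, 6), (0, 7), (5, 1), (5, 12), (7, 5), (7, 8), (9, 3), (9, 10), (10, 1), (10, 12), (11, 1), (11, 12)}; affine count = 12; |E(F_13)| = 13.

Discriminant check: Δ ∝ 4a³ + 27b² = 4·7³ + 27·10² = 4·343 + 27·100 ≡ 3 (mod 13). Nonzero ⇒ E is nonsingular.
For each x ∈ F_13, compute rhs = x³ + 7·x + 10 mod 13, then count y ∈ F_13 with y² ≡ rhs.
  x = 0: rhs = 10, matching y values: 6, 7 (2 points).
  x = 1: rhs = 5, matching y values: none (0 points).
  x = 2: rhs = 6, matching y values: none (0 points).
  x = 3: rhs = 6, matching y values: none (0 points).
  x = 4: rhs = 11, matching y values: none (0 points).
  x = 5: rhs = 1, matching y values: 1, 12 (2 points).
  x = 6: rhs = 8, matching y values: none (0 points).
  x = 7: rhs = 12, matching y values: 5, 8 (2 points).
  x = 8: rhs = 6, matching y values: none (0 points).
  x = 9: rhs = 9, matching y values: 3, 10 (2 points).
  x = 10: rhs = 1, matching y values: 1, 12 (2 points).
  x = 11: rhs = 1, matching y values: 1, 12 (2 points).
  x = 12: rhs = 2, matching y values: none (0 points).
Total affine count: 12.
Full point count |E(F_13)| = 12 + 1 = 13.
Hasse bound: |13 − (13+1)| = |-1| = 1 ≤ 2√13 ≈ 7.2111 ✓.


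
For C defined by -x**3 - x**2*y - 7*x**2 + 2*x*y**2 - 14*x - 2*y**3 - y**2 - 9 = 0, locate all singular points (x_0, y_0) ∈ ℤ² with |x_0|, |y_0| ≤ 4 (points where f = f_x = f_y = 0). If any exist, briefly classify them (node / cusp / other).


Singular points: {(-2, -1)}; classification: cusp.

Compute partial derivatives:
  f_x = -3*x**2 - 2*x*y - 14*x + 2*y**2 - 14.
  f_y = -x**2 + 4*x*y - 6*y**2 - 2*y.
Scan x_0 ∈ {−4, ..., 4}. For each x_0, f_y(x_0, y) is a polynomial in y; find its integer roots y ∈ {−4, ..., 4}, then test f_x and f at those candidates.
  x = -4: f_y(-4, y) = -6*y**2 - 18*y - 16; no integer root y with |y| ≤ 4.
  x = -3: f_y(-3, y) = -6*y**2 - 14*y - 9; no integer root y with |y| ≤ 4.
  x = -2: f_y(-2, y) = -6*y**2 - 10*y - 4; vanishes at y ∈ {-1}. (-2, -1): f_x = 0, f = 0 — SINGULAR.
  x = -1: f_y(-1, y) = -6*y**2 - 6*y - 1; no integer root y with |y| ≤ 4.
  x = 0: f_y(0, y) = -6*y**2 - 2*y; vanishes at y ∈ {0}. (0, 0): f_x = -14 ≠ 0.
  x = 1: f_y(1, y) = -6*y**2 + 2*y - 1; no integer root y with |y| ≤ 4.
  x = 2: f_y(2, y) = -6*y**2 + 6*y - 4; no integer root y with |y| ≤ 4.
  x = 3: f_y(3, y) = -6*y**2 + 10*y - 9; no integer root y with |y| ≤ 4.
  x = 4: f_y(4, y) = -6*y**2 + 14*y - 16; no integer root y with |y| ≤ 4.
Only singular point on the grid: (-2, -1).
Classify: substitute x = -2 + u, y = -1 + v and expand: f = -u**3 - u**2*v + 2*u*v**2 - 2*v**3 + v**2.
No constant or linear terms (consistent with a singular point). Quadratic part: v**2. Cubic part: -u**3 - u**2*v + 2*u*v**2 - 2*v**3.
The quadratic part v**2 is a perfect square, so there is a single (double) tangent line v = 0, i.e. y = -1. Restricting the cubic part to that line (v = 0) leaves -u**3 ≠ 0, so f is not divisible by v and the branch is v² ≈ u**3 to lowest order — this is a cusp.
Classification: cusp.


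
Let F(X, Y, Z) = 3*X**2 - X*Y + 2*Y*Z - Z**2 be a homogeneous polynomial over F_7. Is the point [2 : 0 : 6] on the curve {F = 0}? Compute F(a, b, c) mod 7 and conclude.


F(2,0,6) ≡ 4 (mod 7); P is NOT on the curve.

Evaluate F(2, 0, 6) term-by-term (mod 7).
  3*X**2 ↦ 3·4·1·1 = 12
  -X*Y ↦ -1·2·0·1 = 0
  2*Y*Z ↦ 2·1·0·6 = 0
  -Z**2 ↦ -1·1·1·36 = -36
Sum: F(2, 0, 6) = (12) + (0) + (0) + (-36) = -24.
Reducing mod 7: -24 ≡ 4 (mod 7).
Since F(a, b, c) ≡ 4 ≠ 0 (mod 7), P does NOT lie on the curve.


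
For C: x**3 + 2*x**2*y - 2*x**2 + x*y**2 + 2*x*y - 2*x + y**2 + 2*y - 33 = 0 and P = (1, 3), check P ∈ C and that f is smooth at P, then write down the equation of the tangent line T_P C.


Tangent line at P: 24*x + 18*y - 78 = 0.

Step 1: f(1, 3) = 0, so P lies on C.
Step 2: partial derivatives
  f_x(x, y) = 3*x**2 + 4*x*y - 4*x + y**2 + 2*y - 2, f_y(x, y) = 2*x**2 + 2*x*y + 2*x + 2*y + 2.
  f_x(P) = 24, f_y(P) = 18 (gradient nonzero, so P is smooth).
Step 3: tangent line at P: 24·(x − 1) + 18·(y − 3) = 0.
Expanding: 24*x + 18*y - 78 = 0.


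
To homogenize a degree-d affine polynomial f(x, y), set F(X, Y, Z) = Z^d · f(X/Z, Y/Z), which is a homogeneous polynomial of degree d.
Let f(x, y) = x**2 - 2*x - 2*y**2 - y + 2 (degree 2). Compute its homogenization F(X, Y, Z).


F(X, Y, Z) = X**2 - 2*X*Z - 2*Y**2 - Y*Z + 2*Z**2

deg(f) = 2.
Substitute x = X/Z, y = Y/Z into f, then multiply by Z^2.
  monomial 1·x^2·y^0 ↦ 1·X^2·Y^0·Z^0.
  monomial -2·x^1·y^0 ↦ -2·X^1·Y^0·Z^1.
  monomial -2·x^0·y^2 ↦ -2·X^0·Y^2·Z^0.
  monomial -1·x^0·y^1 ↦ -1·X^0·Y^1·Z^1.
  monomial 2·x^0·y^0 ↦ 2·X^0·Y^0·Z^2.
Collecting: F(X, Y, Z) = X**2 - 2*X*Z - 2*Y**2 - Y*Z + 2*Z**2.


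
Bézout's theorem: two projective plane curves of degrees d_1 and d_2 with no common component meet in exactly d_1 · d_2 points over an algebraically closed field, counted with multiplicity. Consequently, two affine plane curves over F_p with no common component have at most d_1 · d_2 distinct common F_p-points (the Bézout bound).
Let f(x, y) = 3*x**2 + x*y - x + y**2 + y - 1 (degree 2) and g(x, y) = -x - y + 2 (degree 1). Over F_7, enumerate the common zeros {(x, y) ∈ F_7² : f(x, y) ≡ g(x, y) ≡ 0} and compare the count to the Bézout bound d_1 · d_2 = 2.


Common zeros: ∅; count = 0; Bézout bound = 2.

deg(f) = 2, deg(g) = 1, so Bézout bound = 2.
Scan x ∈ F_7. For each x, list the y ∈ F_7 with f(x, y) ≡ 0 and those with g(x, y) ≡ 0 (mod 7); the common zeros in that column are the intersection.
  x = 0: f ≡ 0 at y ∈ ∅; g ≡ 0 at y ∈ {2}; common: ∅.
  x = 1: f ≡ 0 at y ∈ {6}; g ≡ 0 at y ∈ {1}; common: ∅.
  x = 2: f ≡ 0 at y ∈ {5, 6}; g ≡ 0 at y ∈ {0}; common: ∅.
  x = 3: f ≡ 0 at y ∈ {1, 2}; g ≡ 0 at y ∈ {6}; common: ∅.
  x = 4: f ≡ 0 at y ∈ {1}; g ≡ 0 at y ∈ {5}; common: ∅.
  x = 5: f ≡ 0 at y ∈ ∅; g ≡ 0 at y ∈ {4}; common: ∅.
  x = 6: f ≡ 0 at y ∈ {2, 5}; g ≡ 0 at y ∈ {3}; common: ∅.
Collecting: common zeros = ∅, so the count is 0.
Comparison with the Bézout bound: 0 ≤ 2 = deg(f)·deg(g), as expected for curves with no common component (the affine F_7-count falls short of the bound because intersections may lie at infinity, over extension fields, or carry multiplicity).


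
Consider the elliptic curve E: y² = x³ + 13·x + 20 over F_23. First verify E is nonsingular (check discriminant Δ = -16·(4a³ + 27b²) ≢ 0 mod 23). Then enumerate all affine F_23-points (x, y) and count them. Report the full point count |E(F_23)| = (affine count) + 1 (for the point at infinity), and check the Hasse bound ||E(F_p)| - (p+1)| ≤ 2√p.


Affine points = {(2, 10), (2, 13), (5, 7), (5, 16), (10, 0), (12, 8), (12, 15), (14, 5), (14, 18), (15, 5), (15, 18), (16, 0), (17, 5), (17, 18), (20, 0), (21, 3), (21, 20), (22, 11), (22, 12)}; affine count = 19; |E(F_23)| = 20.

Discriminant check: Δ ∝ 4a³ + 27b² = 4·13³ + 27·20² = 4·2197 + 27·400 ≡ 15 (mod 23). Nonzero ⇒ E is nonsingular.
For each x ∈ F_23, compute rhs = x³ + 13·x + 20 mod 23, then count y ∈ F_23 with y² ≡ rhs.
  x = 0: rhs = 20, matching y values: none (0 points).
  x = 1: rhs = 11, matching y values: none (0 points).
  x = 2: rhs = 8, matching y values: 10, 13 (2 points).
  x = 3: rhs = 17, matching y values: none (0 points).
  x = 4: rhs = 21, matching y values: none (0 points).
  x = 5: rhs = 3, matching y values: 7, 16 (2 points).
  x = 6: rhs = 15, matching y values: none (0 points).
  x = 7: rhs = 17, matching y values: none (0 points).
  x = 8: rhs = 15, matching y values: none (0 points).
  x = 9: rhs = 15, matching y values: none (0 points).
  x = 10: rhs = 0, matching y values: 0 (1 points).
  x = 11: rhs = 22, matching y values: none (0 points).
  x = 12: rhs = 18, matching y values: 8, 15 (2 points).
  x = 13: rhs = 17, matching y values: none (0 points).
  x = 14: rhs = 2, matching y values: 5, 18 (2 points).
  x = 15: rhs = 2, matching y values: 5, 18 (2 points).
  x = 16: rhs = 0, matching y values: 0 (1 points).
  x = 17: rhs = 2, matching y values: 5, 18 (2 points).
  x = 18: rhs = 14, matching y values: none (0 points).
  x = 19: rhs = 19, matching y values: none (0 points).
  x = 20: rhs = 0, matching y values: 0 (1 points).
  x = 21: rhs = 9, matching y values: 3, 20 (2 points).
  x = 22: rhs = 6, matching y values: 11, 12 (2 points).
Total affine count: 19.
Full point count |E(F_23)| = 19 + 1 = 20.
Hasse bound: |20 − (23+1)| = |-4| = 4 ≤ 2√23 ≈ 9.5917 ✓.


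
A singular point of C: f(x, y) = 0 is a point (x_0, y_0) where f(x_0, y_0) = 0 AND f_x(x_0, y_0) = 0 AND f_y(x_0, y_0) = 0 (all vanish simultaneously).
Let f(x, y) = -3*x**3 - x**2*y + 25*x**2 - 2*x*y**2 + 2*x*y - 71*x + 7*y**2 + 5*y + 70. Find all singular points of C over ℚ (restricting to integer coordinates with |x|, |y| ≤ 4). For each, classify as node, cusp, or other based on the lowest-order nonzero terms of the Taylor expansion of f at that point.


Singular points: {(3, -1)}; classification: node.

Compute partial derivatives:
  f_x = -9*x**2 - 2*x*y + 50*x - 2*y**2 + 2*y - 71.
  f_y = -x**2 - 4*x*y + 2*x + 14*y + 5.
Scan x_0 ∈ {−4, ..., 4}. For each x_0, f_y(x_0, y) is a polynomial in y; find its integer roots y ∈ {−4, ..., 4}, then test f_x and f at those candidates.
  x = -4: f_y(-4, y) = 30*y - 19; no integer root y with |y| ≤ 4.
  x = -3: f_y(-3, y) = 26*y - 10; no integer root y with |y| ≤ 4.
  x = -2: f_y(-2, y) = 22*y - 3; no integer root y with |y| ≤ 4.
  x = -1: f_y(-1, y) = 18*y + 2; no integer root y with |y| ≤ 4.
  x = 0: f_y(0, y) = 14*y + 5; no integer root y with |y| ≤ 4.
  x = 1: f_y(1, y) = 10*y + 6; no integer root y with |y| ≤ 4.
  x = 2: f_y(2, y) = 6*y + 5; no integer root y with |y| ≤ 4.
  x = 3: f_y(3, y) = 2*y + 2; vanishes at y ∈ {-1}. (3, -1): f_x = 0, f = 0 — SINGULAR.
  x = 4: f_y(4, y) = -2*y - 3; no integer root y with |y| ≤ 4.
Only singular point on the grid: (3, -1).
Classify: substitute x = 3 + u, y = -1 + v and expand: f = -3*u**3 - u**2*v - u**2 - 2*u*v**2 + v**2.
No constant or linear terms (consistent with a singular point). Quadratic part: -u**2 + v**2. Cubic part: -3*u**3 - u**2*v - 2*u*v**2.
The quadratic part v**2 - u**2 = (v − u)(v + u) splits into two distinct linear factors, so there are two distinct tangent lines y − -1 = ±(x − 3) — this is a node (ordinary double point).
Classification: node.


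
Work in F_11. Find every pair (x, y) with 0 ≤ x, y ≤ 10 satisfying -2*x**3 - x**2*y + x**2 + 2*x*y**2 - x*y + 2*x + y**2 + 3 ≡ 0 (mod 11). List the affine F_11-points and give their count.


Affine F_11-points: {(1, 4), (2, 3), (2, 7), (5, 1), (6, 4), (6, 6), (8, 4), (8, 8), (9, 5), (9, 9), (10, 2), (10, 9)}; count = 12.

For each of the 121 pairs (x, y) ∈ F_11², evaluate f(x, y) mod 11. Record the zeros.
  x = 0: [0↦3, 1↦4, 2↦7, 3↦1, 4↦8, 5↦6, 6↦6, 7↦8, 8↦1, 9↦7, 10↦4]  zeros at y ∈ ∅
  x = 1: [0↦4, 1↦5, 2↦1, 3↦3, 4↦0, 5↦3, 6↦1, 7↦5, 8↦4, 9↦9, 10↦9]  zeros at y ∈ {4}
  x = 2: [0↦6, 1↦5, 2↦3, 3↦0, 4↦7, 5↦2, 6↦7, 7↦0, 8↦3, 9↦5, 10↦6]  zeros at y ∈ {3, 7}
  x = 3: [0↦8, 1↦3, 2↦1, 3↦2, 4↦6, 5↦2, 6↦1, 7↦3, 8↦8, 9↦5, 10↦5]  zeros at y ∈ ∅
  x = 4: [0↦9, 1↦9, 2↦5, 3↦8, 4↦7, 5↦2, 6↦4, 7↦2, 8↦7, 9↦8, 10↦5]  zeros at y ∈ ∅
  x = 5: [0↦8, 1↦0, 2↦3, 3↦6, 4↦9, 5↦1, 6↦4, 7↦7, 8↦10, 9↦2, 10↦5]  zeros at y ∈ {1}
  x = 6: [0↦4, 1↦8, 2↦5, 3↦6, 4↦0, 5↦9, 6↦0, 7↦6, 8↦5, 9↦8, 10↦4]  zeros at y ∈ {4, 6}
  x = 7: [0↦7, 1↦10, 2↦10, 3↦7, 4↦1, 5↦3, 6↦2, 7↦9, 8↦2, 9↦3, 10↦1]  zeros at y ∈ ∅
  x = 8: [0↦5, 1↦5, 2↦6, 3↦8, 4↦0, 5↦4, 6↦9, 7↦4, 8↦0, 9↦8, 10↦6]  zeros at y ∈ {4, 8}
  x = 9: [0↦8, 1↦3, 2↦3, 3↦8, 4↦7, 5↦0, 6↦9, 7↦1, 8↦9, 9↦0, 10↦7]  zeros at y ∈ {5, 9}
  x = 10: [0↦4, 1↦3, 2↦0, 3↦6, 4↦10, 5↦1, 6↦1, 7↦10, 8↦6, 9↦0, 10↦3]  zeros at y ∈ {2, 9}
Collecting zeros: affine points = {(1, 4), (2, 3), (2, 7), (5, 1), (6, 4), (6, 6), (8, 4), (8, 8), (9, 5), (9, 9), (10, 2), (10, 9)}.
Total count |C(F_11)_aff| = 12.


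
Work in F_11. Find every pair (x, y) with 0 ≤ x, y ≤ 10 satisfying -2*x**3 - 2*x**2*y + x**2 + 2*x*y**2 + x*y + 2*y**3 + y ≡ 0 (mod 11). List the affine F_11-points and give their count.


Affine F_11-points: {(0, 0), (0, 4), (0, 7), (2, 1), (3, 2), (5, 5), (6, 0), (6, 2), (6, 3), (9, 3), (10, 3)}; count = 11.

For each of the 121 pairs (x, y) ∈ F_11², evaluate f(x, y) mod 11. Record the zeros.
  x = 0: [0↦0, 1↦3, 2↦7, 3↦2, 4↦0, 5↦2, 6↦9, 7↦0, 8↦9, 9↦4, 10↦8]  zeros at y ∈ {0, 4, 7}
  x = 1: [0↦10, 1↦3, 2↦1, 3↦5, 4↦5, 5↦2, 6↦8, 7↦2, 8↦7, 9↦2, 10↦10]  zeros at y ∈ ∅
  x = 2: [0↦10, 1↦0, 2↦10, 3↦8, 4↦6, 5↦5, 6↦6, 7↦10, 8↦7, 9↦9, 10↦6]  zeros at y ∈ {1}
  x = 3: [0↦10, 1↦4, 2↦0, 3↦10, 4↦2, 5↦10, 6↦2, 7↦1, 8↦8, 9↦2, 10↦6]  zeros at y ∈ {2}
  x = 4: [0↦9, 1↦3, 2↦3, 3↦10, 4↦3, 5↦5, 6↦6, 7↦7, 8↦9, 9↦2, 10↦9]  zeros at y ∈ ∅
  x = 5: [0↦6, 1↦7, 2↦7, 3↦7, 4↦8, 5↦0, 6↦6, 7↦5, 8↦9, 9↦8, 10↦3]  zeros at y ∈ {5}
  x = 6: [0↦0, 1↦4, 2↦0, 3↦0, 4↦5, 5↦5, 6↦1, 7↦5, 8↦7, 9↦8, 10↦9]  zeros at y ∈ {0, 2, 3}
  x = 7: [0↦1, 1↦4, 2↦3, 3↦10, 4↦4, 5↦8, 6↦1, 7↦6, 8↦2, 9↦1, 10↦4]  zeros at y ∈ ∅
  x = 8: [0↦8, 1↦6, 2↦4, 3↦3, 4↦4, 5↦8, 6↦5, 7↦7, 8↦4, 9↦8, 10↦9]  zeros at y ∈ ∅
  x = 9: [0↦9, 1↦9, 2↦2, 3↦0, 4↦4, 5↦4, 6↦1, 7↦7, 8↦1, 9↦6, 10↦1]  zeros at y ∈ {3}
  x = 10: [0↦3, 1↦1, 2↦7, 3↦0, 4↦3, 5↦6, 6↦10, 7↦5, 8↦3, 9↦5, 10↦1]  zeros at y ∈ {3}
Collecting zeros: affine points = {(0, 0), (0, 4), (0, 7), (2, 1), (3, 2), (5, 5), (6, 0), (6, 2), (6, 3), (9, 3), (10, 3)}.
Total count |C(F_11)_aff| = 11.


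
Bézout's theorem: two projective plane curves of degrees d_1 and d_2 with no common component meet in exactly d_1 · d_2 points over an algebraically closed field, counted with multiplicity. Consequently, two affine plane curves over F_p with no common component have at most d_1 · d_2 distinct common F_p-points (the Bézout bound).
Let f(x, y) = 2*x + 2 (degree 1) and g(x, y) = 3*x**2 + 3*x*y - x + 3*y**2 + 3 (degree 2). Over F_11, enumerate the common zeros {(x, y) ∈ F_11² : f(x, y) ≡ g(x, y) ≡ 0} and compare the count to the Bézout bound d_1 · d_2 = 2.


Common zeros: ∅; count = 0; Bézout bound = 2.

deg(f) = 1, deg(g) = 2, so Bézout bound = 2.
Scan x ∈ F_11. For each x, list the y ∈ F_11 with f(x, y) ≡ 0 and those with g(x, y) ≡ 0 (mod 11); the common zeros in that column are the intersection.
  x = 0: f ≡ 0 at y ∈ ∅; g ≡ 0 at y ∈ ∅; common: ∅.
  x = 1: f ≡ 0 at y ∈ ∅; g ≡ 0 at y ∈ {1, 9}; common: ∅.
  x = 2: f ≡ 0 at y ∈ ∅; g ≡ 0 at y ∈ {1, 8}; common: ∅.
  x = 3: f ≡ 0 at y ∈ ∅; g ≡ 0 at y ∈ ∅; common: ∅.
  x = 4: f ≡ 0 at y ∈ ∅; g ≡ 0 at y ∈ {3, 4}; common: ∅.
  x = 5: f ≡ 0 at y ∈ ∅; g ≡ 0 at y ∈ {8, 9}; common: ∅.
  x = 6: f ≡ 0 at y ∈ ∅; g ≡ 0 at y ∈ ∅; common: ∅.
  x = 7: f ≡ 0 at y ∈ ∅; g ≡ 0 at y ∈ {0, 4}; common: ∅.
  x = 8: f ≡ 0 at y ∈ ∅; g ≡ 0 at y ∈ {0, 3}; common: ∅.
  x = 9: f ≡ 0 at y ∈ ∅; g ≡ 0 at y ∈ ∅; common: ∅.
  x = 10: f ≡ 0 at y ∈ {0, 1, 2, 3, 4, 5, 6, 7, 8, 9, 10}; g ≡ 0 at y ∈ ∅; common: ∅.
Collecting: common zeros = ∅, so the count is 0.
Comparison with the Bézout bound: 0 ≤ 2 = deg(f)·deg(g), as expected for curves with no common component (the affine F_11-count falls short of the bound because intersections may lie at infinity, over extension fields, or carry multiplicity).


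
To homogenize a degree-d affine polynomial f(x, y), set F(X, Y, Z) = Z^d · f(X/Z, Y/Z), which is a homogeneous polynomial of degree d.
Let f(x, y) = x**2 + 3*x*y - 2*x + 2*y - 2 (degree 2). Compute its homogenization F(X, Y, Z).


F(X, Y, Z) = X**2 + 3*X*Y - 2*X*Z + 2*Y*Z - 2*Z**2

deg(f) = 2.
Substitute x = X/Z, y = Y/Z into f, then multiply by Z^2.
  monomial 1·x^2·y^0 ↦ 1·X^2·Y^0·Z^0.
  monomial 3·x^1·y^1 ↦ 3·X^1·Y^1·Z^0.
  monomial -2·x^1·y^0 ↦ -2·X^1·Y^0·Z^1.
  monomial 2·x^0·y^1 ↦ 2·X^0·Y^1·Z^1.
  monomial -2·x^0·y^0 ↦ -2·X^0·Y^0·Z^2.
Collecting: F(X, Y, Z) = X**2 + 3*X*Y - 2*X*Z + 2*Y*Z - 2*Z**2.


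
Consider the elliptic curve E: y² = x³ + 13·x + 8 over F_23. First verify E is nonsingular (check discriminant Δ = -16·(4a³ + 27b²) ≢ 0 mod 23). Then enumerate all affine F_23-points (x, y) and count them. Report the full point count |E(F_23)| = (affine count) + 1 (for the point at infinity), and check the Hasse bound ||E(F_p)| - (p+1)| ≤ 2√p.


Affine points = {(0, 10), (0, 13), (4, 3), (4, 20), (6, 7), (6, 16), (8, 7), (8, 16), (9, 7), (9, 16), (12, 11), (12, 12), (14, 6), (14, 17), (15, 6), (15, 17), (17, 6), (17, 17), (18, 5), (18, 18)}; affine count = 20; |E(F_23)| = 21.

Discriminant check: Δ ∝ 4a³ + 27b² = 4·13³ + 27·8² = 4·2197 + 27·64 ≡ 5 (mod 23). Nonzero ⇒ E is nonsingular.
For each x ∈ F_23, compute rhs = x³ + 13·x + 8 mod 23, then count y ∈ F_23 with y² ≡ rhs.
  x = 0: rhs = 8, matching y values: 10, 13 (2 points).
  x = 1: rhs = 22, matching y values: none (0 points).
  x = 2: rhs = 19, matching y values: none (0 points).
  x = 3: rhs = 5, matching y values: none (0 points).
  x = 4: rhs = 9, matching y values: 3, 20 (2 points).
  x = 5: rhs = 14, matching y values: none (0 points).
  x = 6: rhs = 3, matching y values: 7, 16 (2 points).
  x = 7: rhs = 5, matching y values: none (0 points).
  x = 8: rhs = 3, matching y values: 7, 16 (2 points).
  x = 9: rhs = 3, matching y values: 7, 16 (2 points).
  x = 10: rhs = 11, matching y values: none (0 points).
  x = 11: rhs = 10, matching y values: none (0 points).
  x = 12: rhs = 6, matching y values: 11, 12 (2 points).
  x = 13: rhs = 5, matching y values: none (0 points).
  x = 14: rhs = 13, matching y values: 6, 17 (2 points).
  x = 15: rhs = 13, matching y values: 6, 17 (2 points).
  x = 16: rhs = 11, matching y values: none (0 points).
  x = 17: rhs = 13, matching y values: 6, 17 (2 points).
  x = 18: rhs = 2, matching y values: 5, 18 (2 points).
  x = 19: rhs = 7, matching y values: none (0 points).
  x = 20: rhs = 11, matching y values: none (0 points).
  x = 21: rhs = 20, matching y values: none (0 points).
  x = 22: rhs = 17, matching y values: none (0 points).
Total affine count: 20.
Full point count |E(F_23)| = 20 + 1 = 21.
Hasse bound: |21 − (23+1)| = |-3| = 3 ≤ 2√23 ≈ 9.5917 ✓.
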